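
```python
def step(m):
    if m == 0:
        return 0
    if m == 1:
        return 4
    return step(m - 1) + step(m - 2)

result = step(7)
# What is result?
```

Build up from base cases: step(0)=0, step(1)=4, step(2)=4, step(3)=8, step(4)=12, step(5)=20, step(6)=32, ..., step(7)=52

Answer: 52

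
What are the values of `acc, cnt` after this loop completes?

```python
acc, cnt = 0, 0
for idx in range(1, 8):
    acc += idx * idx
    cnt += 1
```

Sum of squares and count
`acc, cnt` takes the values: (0, 0) → (1, 0) → (1, 1) → (5, 1) → (5, 2) → (14, 2) → (14, 3) → (30, 3) → (30, 4) → (55, 4) → (55, 5) → (91, 5) → (91, 6) → (140, 6) → (140, 7)

Answer: 140, 7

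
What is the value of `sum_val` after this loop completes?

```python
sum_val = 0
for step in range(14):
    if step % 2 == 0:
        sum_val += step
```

Sum of even numbers 0 to 13
`sum_val` takes the values: 0 → 2 → 6 → 12 → 20 → 30 → 42

Answer: 42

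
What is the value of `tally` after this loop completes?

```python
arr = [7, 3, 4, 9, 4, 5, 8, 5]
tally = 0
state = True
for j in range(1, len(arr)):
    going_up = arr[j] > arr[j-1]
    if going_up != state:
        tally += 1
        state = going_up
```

Count direction changes in [7, 3, 4, 9, 4, 5, 8, 5]
`tally` takes the values: 0 → 1 → 2 → 3 → 4 → 5

Answer: 5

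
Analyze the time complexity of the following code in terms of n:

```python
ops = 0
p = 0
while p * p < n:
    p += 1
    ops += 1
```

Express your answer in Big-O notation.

Each loop level contributes: √n. Multiplying the contributions gives O(√n).

Answer: O(√n)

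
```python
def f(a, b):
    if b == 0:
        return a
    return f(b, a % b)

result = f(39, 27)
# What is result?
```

f(39, 27) -> f(27, 12) -> f(12, 3) -> f(3, 0) -> 3

Answer: 3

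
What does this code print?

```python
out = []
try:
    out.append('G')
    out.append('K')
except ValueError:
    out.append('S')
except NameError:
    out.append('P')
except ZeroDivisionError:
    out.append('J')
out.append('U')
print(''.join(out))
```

Execution trace: 'G' (try body) → 'K' (try body, no exception) → 'U' (after the try/except). Output: GKU

Answer: GKU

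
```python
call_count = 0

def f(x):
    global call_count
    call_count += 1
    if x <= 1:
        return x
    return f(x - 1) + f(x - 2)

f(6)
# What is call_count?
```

Calls(x) = 1 + Calls(x-1) + Calls(x-2); Calls(0)=Calls(1)=1. For x=6 this gives 25.

Answer: 25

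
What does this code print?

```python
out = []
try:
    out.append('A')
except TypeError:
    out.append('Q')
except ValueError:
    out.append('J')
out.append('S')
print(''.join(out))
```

Execution trace: 'A' (try body, no exception) → 'S' (after the try/except). Output: AS

Answer: AS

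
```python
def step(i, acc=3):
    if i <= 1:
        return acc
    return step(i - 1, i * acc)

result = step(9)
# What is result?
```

Accumulator trace (n, acc): (9, 3) -> (8, 27) -> (7, 216) -> (6, 1512) -> (5, 9072) -> (4, 45360) -> (3, 181440) -> (2, 544320) -> (1, 1088640) -> return 1088640

Answer: 1088640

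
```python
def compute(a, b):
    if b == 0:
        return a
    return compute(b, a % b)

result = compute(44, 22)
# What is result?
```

compute(44, 22) -> compute(22, 0) -> 22

Answer: 22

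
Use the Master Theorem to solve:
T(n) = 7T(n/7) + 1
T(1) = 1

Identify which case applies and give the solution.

a=7, b=7, f(n)=1. log_7(7) = 1. Since c=0 < 1, Case 1 applies: T(n) = Θ(n^log_b(a)) = O(n).

Answer: O(n) - Case 1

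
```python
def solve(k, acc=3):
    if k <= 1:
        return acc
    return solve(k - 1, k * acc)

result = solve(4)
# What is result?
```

Accumulator trace (n, acc): (4, 3) -> (3, 12) -> (2, 36) -> (1, 72) -> return 72

Answer: 72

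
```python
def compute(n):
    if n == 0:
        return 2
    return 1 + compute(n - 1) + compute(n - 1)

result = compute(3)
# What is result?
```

compute(n) = 1 + 2·compute(n-1), compute(0)=2. Closed form: (2+1)·2^3 - 1 = 23.

Answer: 23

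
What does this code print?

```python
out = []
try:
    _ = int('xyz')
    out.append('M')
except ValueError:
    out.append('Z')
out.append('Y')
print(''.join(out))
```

Execution trace: 'Z' (except ValueError) → 'Y' (after the try/except). Output: ZY

Answer: ZY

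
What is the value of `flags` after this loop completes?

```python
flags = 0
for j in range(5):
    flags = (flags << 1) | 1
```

Build 5 consecutive 1-bits: 0b11111
`flags` takes the values: 0 → 1 → 3 → 7 → 15 → 31

Answer: 31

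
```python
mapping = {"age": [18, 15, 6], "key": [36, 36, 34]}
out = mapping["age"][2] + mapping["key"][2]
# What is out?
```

Trace:
`mapping = {"age": [18, 15, 6], "key": [36, 36, 34]}` → mapping = {'age': [18, 15, 6], 'key': [36, 36, 34]}
`out = mapping["age"][2] + mapping["key"][2]` → out = 40
So out = 40

Answer: 40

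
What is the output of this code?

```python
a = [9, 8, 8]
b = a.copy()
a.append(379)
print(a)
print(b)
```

Key concept: list.copy() creates independent copy.
Step by step:
`a = [9, 8, 8]` → a = [9, 8, 8]
`b = a.copy()` → b = [9, 8, 8]
`a.append(379)` → a = [9, 8, 8, 379]
`print(a)` → prints [9, 8, 8, 379]
`print(b)` → prints [9, 8, 8]

Answer:
[9, 8, 8, 379]
[9, 8, 8]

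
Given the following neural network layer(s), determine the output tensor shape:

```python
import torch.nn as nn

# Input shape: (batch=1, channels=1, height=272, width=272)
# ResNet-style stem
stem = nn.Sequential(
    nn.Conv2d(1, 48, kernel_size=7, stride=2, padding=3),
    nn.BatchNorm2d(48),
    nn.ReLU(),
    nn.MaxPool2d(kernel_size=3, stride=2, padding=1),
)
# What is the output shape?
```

Input: (1, 1, 272, 272) -> after Conv2d 7x7 stride=2: (1, 48, 136, 136) -> Output: (1, 48, 68, 68)

Answer: (1, 48, 68, 68)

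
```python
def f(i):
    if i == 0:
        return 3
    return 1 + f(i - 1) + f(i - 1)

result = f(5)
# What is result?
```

f(i) = 1 + 2·f(i-1), f(0)=3. Closed form: (3+1)·2^5 - 1 = 127.

Answer: 127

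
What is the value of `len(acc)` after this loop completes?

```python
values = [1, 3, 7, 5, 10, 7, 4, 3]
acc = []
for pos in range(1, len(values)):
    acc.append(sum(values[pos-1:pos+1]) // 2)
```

Number of 2-element averages
`acc` takes the values: [] → [2] → [2, 5] → [2, 5, 6] → [2, 5, 6, 7] → [2, 5, 6, 7, 8] → [2, 5, 6, 7, 8, 5] → [2, 5, 6, 7, 8, 5, 3]
So `len(acc)` = 7

Answer: 7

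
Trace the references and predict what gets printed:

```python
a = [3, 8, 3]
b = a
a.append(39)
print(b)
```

Key concept: basic list aliasing.
Step by step:
`a = [3, 8, 3]` → a = [3, 8, 3]
`b = a` → b = [3, 8, 3] (same object as a)
`a.append(39)` → a = [3, 8, 3, 39] (same object as b); b = [3, 8, 3, 39] (same object as a)
`print(b)` → prints [3, 8, 3, 39]

Answer: [3, 8, 3, 39]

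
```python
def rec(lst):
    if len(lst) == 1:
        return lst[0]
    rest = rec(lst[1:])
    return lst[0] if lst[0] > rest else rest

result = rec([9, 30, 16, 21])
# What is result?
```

Recursive max over [9, 30, 16, 21] = 30

Answer: 30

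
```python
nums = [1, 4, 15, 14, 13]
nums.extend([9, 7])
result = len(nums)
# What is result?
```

Trace:
`nums = [1, 4, 15, 14, 13]` → nums = [1, 4, 15, 14, 13]
`nums.extend([9, 7])` → nums = [1, 4, 15, 14, 13, 9, 7]
`result = len(nums)` → result = 7
So result = 7

Answer: 7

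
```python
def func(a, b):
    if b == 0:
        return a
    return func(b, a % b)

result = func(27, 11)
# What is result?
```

func(27, 11) -> func(11, 5) -> func(5, 1) -> func(1, 0) -> 1

Answer: 1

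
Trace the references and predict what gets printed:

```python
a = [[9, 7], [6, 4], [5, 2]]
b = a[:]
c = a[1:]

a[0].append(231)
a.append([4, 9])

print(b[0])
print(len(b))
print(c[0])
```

Key concept: slice with nested mutation.
Step by step:
`a = [[9, 7], [6, 4], [5, 2]]` → a = [[9, 7], [6, 4], [5, 2]]
`b = a[:]` → b = [[9, 7], [6, 4], [5, 2]]
`c = a[1:]` → c = [[6, 4], [5, 2]]
`a[0].append(231)` → a = [[9, 7, 231], [6, 4], [5, 2]]; b = [[9, 7, 231], [6, 4], [5, 2]]
`a.append([4, 9])` → a = [[9, 7, 231], [6, 4], [5, 2], [4, 9]]
`print(b[0])` → prints [9, 7, 231]
`print(len(b))` → prints 3
`print(c[0])` → prints [6, 4]

Answer:
[9, 7, 231]
3
[6, 4]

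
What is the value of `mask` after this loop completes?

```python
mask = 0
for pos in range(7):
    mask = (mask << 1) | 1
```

Build 7 consecutive 1-bits: 0b1111111
`mask` takes the values: 0 → 1 → 3 → 7 → 15 → 31 → 63 → 127

Answer: 127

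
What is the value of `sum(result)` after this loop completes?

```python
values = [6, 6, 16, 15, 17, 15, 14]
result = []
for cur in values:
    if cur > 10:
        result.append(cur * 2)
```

Sum of doubled values > 10
`result` takes the values: [] → [32] → [32, 30] → [32, 30, 34] → [32, 30, 34, 30] → [32, 30, 34, 30, 28]
So `sum(result)` = 154

Answer: 154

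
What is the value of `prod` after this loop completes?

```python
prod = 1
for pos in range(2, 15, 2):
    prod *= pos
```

Product of even numbers 2 to 14
`prod` takes the values: 1 → 2 → 8 → 48 → 384 → 3840 → 46080 → 645120

Answer: 645120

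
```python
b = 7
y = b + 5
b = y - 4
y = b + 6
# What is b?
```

Trace:
`b = 7` → b = 7
`y = b + 5` → y = 12
`b = y - 4` → b = 8
`y = b + 6` → y = 14
So b = 8

Answer: 8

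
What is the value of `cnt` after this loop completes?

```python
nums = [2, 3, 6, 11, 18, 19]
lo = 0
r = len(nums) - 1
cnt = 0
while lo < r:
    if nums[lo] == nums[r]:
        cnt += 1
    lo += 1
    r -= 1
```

Count matching pairs from ends
`cnt` takes the values: 0

Answer: 0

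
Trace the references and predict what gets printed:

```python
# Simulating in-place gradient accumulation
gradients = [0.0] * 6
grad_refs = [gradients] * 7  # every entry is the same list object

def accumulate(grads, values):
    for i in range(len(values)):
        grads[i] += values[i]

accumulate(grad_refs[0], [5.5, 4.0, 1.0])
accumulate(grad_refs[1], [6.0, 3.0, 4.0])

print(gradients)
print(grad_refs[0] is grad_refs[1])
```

Key concept: gradient accumulation aliasing.
Step by step:
`gradients = [0.0] * 6` → gradients = [0.0, 0.0, 0.0, 0.0, 0.0, 0.0]
`grad_refs = [gradients] * 7` → grad_refs = [[0.0, 0.0, 0.0, 0.0, 0.0, 0.0], [0.0, 0.0, 0.0, 0.0, 0.0, 0.0], [0.0, 0.0, 0.0, 0.0, 0.0, 0.0], [0.0, 0.0, 0.0, 0.0, 0.0, 0.0], [0.0, 0.0, 0.0, 0.0, 0.0, 0.0], [0.0, 0.0, 0.0, 0.0, 0.0, 0.0], [0.0, 0.0, 0.0, 0.0, 0.0, 0.0]]
`accumulate(grad_refs[0], [5.5, 4.0, 1.0])` → gradients = [5.5, 4.0, 1.0, 0.0, 0.0, 0.0]; grad_refs = [[5.5, 4.0, 1.0, 0.0, 0.0, 0.0], [5.5, 4.0, 1.0, 0.0, 0.0, 0.0], [5.5, 4.0, 1.0, 0.0, 0.0, 0.0], [5.5, 4.0, 1.0, 0.0, 0.0, 0.0], [5.5, 4.0, 1.0, 0.0, 0.0, 0.0], [5.5, 4.0, 1.0, 0.0, 0.0, 0.0], [5.5, 4.0, 1.0, 0.0, 0.0, 0.0]]
`accumulate(grad_refs[1], [6.0, 3.0, 4.0])` → gradients = [11.5, 7.0, 5.0, 0.0, 0.0, 0.0]; grad_refs = [[11.5, 7.0, 5.0, 0.0, 0.0, 0.0], [11.5, 7.0, 5.0, 0.0, 0.0, 0.0], [11.5, 7.0, 5.0, 0.0, 0.0, 0.0], [11.5, 7.0, 5.0, 0.0, 0.0, 0.0], [11.5, 7.0, 5.0, 0.0, 0.0, 0.0], [11.5, 7.0, 5.0, 0.0, 0.0, 0.0], [11.5, 7.0, 5.0, 0.0, 0.0, 0.0]]
`print(gradients)` → prints [11.5, 7.0, 5.0, 0.0, 0.0, 0.0]
`print(grad_refs[0] is grad_refs[1])` → prints True

Answer:
[11.5, 7.0, 5.0, 0.0, 0.0, 0.0]
True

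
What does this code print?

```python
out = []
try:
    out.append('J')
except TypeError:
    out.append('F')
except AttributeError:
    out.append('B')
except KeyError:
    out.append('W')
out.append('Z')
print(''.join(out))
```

Execution trace: 'J' (try body, no exception) → 'Z' (after the try/except). Output: JZ

Answer: JZ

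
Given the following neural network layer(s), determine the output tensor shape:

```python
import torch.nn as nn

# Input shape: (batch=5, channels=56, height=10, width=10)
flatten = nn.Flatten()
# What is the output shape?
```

Input: (5, 56, 10, 10) -> Output: (5, 5600)

Answer: (5, 5600)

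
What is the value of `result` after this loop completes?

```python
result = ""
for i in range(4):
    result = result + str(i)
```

Concatenate digits 0 to 3
`result` takes the values: "" → "0" → "01" → "012" → "0123"

Answer: "0123"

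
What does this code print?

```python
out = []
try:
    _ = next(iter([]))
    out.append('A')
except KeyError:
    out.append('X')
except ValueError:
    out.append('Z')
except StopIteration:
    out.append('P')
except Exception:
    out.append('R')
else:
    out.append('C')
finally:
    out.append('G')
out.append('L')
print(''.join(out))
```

Execution trace: 'P' (except StopIteration) → 'G' (finally) → 'L' (after the try/except). Output: PGL

Answer: PGL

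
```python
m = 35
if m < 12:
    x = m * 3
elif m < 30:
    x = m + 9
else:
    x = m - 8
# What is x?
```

Trace:
`m = 35` → m = 35
`if m < 12: ...` → m < 12 is False, m < 30 is False, take else branch → x = 27
So x = 27

Answer: 27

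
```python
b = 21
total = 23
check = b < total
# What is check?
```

Trace:
`b = 21` → b = 21
`total = 23` → total = 23
`check = b < total` → check = True
So check = True

Answer: True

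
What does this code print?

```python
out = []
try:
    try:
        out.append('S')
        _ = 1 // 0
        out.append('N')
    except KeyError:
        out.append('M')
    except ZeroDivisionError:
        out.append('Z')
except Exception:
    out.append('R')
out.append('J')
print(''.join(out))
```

Execution trace: 'S' (inner try body) → 'Z' (inner except ZeroDivisionError) → 'J' (after the try/except). Output: SZJ

Answer: SZJ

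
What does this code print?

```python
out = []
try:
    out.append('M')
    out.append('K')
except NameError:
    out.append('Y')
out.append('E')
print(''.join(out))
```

Execution trace: 'M' (try body) → 'K' (try body, no exception) → 'E' (after the try/except). Output: MKE

Answer: MKE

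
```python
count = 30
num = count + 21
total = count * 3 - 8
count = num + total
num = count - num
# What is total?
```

Trace:
`count = 30` → count = 30
`num = count + 21` → num = 51
`total = count * 3 - 8` → total = 82
`count = num + total` → count = 133
`num = count - num` → num = 82
So total = 82

Answer: 82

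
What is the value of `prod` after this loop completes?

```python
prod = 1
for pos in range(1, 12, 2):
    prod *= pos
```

Product of 1, 3, 5, ... up to 11
`prod` takes the values: 1 → 3 → 15 → 105 → 945 → 10395

Answer: 10395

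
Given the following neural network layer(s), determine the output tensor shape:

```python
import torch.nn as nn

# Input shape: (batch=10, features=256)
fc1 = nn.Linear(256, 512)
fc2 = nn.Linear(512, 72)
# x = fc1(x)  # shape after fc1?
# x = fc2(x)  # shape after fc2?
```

Input: (10, 256) -> after fc1: (10, 512) -> Output: (10, 72)

Answer: (10, 72)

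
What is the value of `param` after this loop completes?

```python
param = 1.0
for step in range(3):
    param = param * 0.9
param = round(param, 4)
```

Exponential decay: 1.0 * 0.9^3
`param` takes the values: 1.0 → 0.9 → 0.81 → 0.729

Answer: 0.729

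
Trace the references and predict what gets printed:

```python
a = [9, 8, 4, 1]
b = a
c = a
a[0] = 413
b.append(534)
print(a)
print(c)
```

Key concept: multiple aliases.
Step by step:
`a = [9, 8, 4, 1]` → a = [9, 8, 4, 1]
`b = a` → b = [9, 8, 4, 1] (same object as a)
`c = a` → c = [9, 8, 4, 1] (same object as a, b)
`a[0] = 413` → a = [413, 8, 4, 1] (same object as b, c); b = [413, 8, 4, 1] (same object as a, c); c = [413, 8, 4, 1] (same object as a, b)
`b.append(534)` → a = [413, 8, 4, 1, 534] (same object as b, c); b = [413, 8, 4, 1, 534] (same object as a, c); c = [413, 8, 4, 1, 534] (same object as a, b)
`print(a)` → prints [413, 8, 4, 1, 534]
`print(c)` → prints [413, 8, 4, 1, 534]

Answer:
[413, 8, 4, 1, 534]
[413, 8, 4, 1, 534]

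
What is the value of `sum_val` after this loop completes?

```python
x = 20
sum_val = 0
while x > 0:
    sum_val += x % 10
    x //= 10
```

Sum digits of 20
`sum_val` takes the values: 0 → 2

Answer: 2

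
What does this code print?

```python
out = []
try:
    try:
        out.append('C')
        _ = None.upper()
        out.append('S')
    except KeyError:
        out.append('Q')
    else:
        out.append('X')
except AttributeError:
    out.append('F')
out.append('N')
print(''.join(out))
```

Execution trace: 'C' (try body) → 'F' (outer except AttributeError) → 'N' (after the try/except). Output: CFN

Answer: CFN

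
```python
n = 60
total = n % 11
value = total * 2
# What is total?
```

Trace:
`n = 60` → n = 60
`total = n % 11` → total = 5
`value = total * 2` → value = 10
So total = 5

Answer: 5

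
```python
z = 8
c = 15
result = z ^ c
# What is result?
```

Trace:
`z = 8` → z = 8
`c = 15` → c = 15
`result = z ^ c` → result = 7
So result = 7

Answer: 7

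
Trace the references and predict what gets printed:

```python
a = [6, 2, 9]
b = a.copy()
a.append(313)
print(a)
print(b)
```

Key concept: list.copy() creates independent copy.
Step by step:
`a = [6, 2, 9]` → a = [6, 2, 9]
`b = a.copy()` → b = [6, 2, 9]
`a.append(313)` → a = [6, 2, 9, 313]
`print(a)` → prints [6, 2, 9, 313]
`print(b)` → prints [6, 2, 9]

Answer:
[6, 2, 9, 313]
[6, 2, 9]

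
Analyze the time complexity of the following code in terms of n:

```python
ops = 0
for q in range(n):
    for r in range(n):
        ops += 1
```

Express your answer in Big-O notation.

Each loop level contributes: n × n. Multiplying the contributions gives O(n^2).

Answer: O(n^2)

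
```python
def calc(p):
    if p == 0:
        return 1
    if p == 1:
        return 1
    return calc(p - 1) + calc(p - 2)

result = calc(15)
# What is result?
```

Build up from base cases: calc(0)=1, calc(1)=1, calc(2)=2, calc(3)=3, calc(4)=5, calc(5)=8, calc(6)=13, ..., calc(15)=987

Answer: 987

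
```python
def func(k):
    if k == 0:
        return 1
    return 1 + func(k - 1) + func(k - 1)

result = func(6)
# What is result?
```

func(k) = 1 + 2·func(k-1), func(0)=1. Closed form: (1+1)·2^6 - 1 = 127.

Answer: 127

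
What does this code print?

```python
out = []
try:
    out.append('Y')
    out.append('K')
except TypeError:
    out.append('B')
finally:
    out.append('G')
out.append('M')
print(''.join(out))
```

Execution trace: 'Y' (try body) → 'K' (try body, no exception) → 'G' (finally) → 'M' (after the try/except). Output: YKGM

Answer: YKGM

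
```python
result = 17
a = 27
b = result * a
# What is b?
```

Trace:
`result = 17` → result = 17
`a = 27` → a = 27
`b = result * a` → b = 459
So b = 459

Answer: 459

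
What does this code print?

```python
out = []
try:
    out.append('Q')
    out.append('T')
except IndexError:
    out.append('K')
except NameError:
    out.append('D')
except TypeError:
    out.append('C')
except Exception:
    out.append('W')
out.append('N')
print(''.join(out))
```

Execution trace: 'Q' (try body) → 'T' (try body, no exception) → 'N' (after the try/except). Output: QTN

Answer: QTN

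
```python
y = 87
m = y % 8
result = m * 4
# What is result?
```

Trace:
`y = 87` → y = 87
`m = y % 8` → m = 7
`result = m * 4` → result = 28
So result = 28

Answer: 28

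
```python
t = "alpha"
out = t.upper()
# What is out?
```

Trace:
`t = "alpha"` → t = 'alpha'
`out = t.upper()` → out = 'ALPHA'
So out = 'ALPHA'

Answer: 'ALPHA'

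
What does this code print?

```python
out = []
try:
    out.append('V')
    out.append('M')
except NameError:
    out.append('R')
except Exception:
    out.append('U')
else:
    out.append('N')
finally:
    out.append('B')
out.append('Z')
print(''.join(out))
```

Execution trace: 'V' (try body) → 'M' (try body, no exception) → 'N' (else) → 'B' (finally) → 'Z' (after the try/except). Output: VMNBZ

Answer: VMNBZ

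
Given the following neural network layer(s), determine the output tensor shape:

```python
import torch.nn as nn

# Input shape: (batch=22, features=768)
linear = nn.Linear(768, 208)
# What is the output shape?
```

Input: (22, 768) -> Output: (22, 208)

Answer: (22, 208)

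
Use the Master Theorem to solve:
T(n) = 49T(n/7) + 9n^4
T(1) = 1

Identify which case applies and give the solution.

a=49, b=7, f(n)=9n^4. log_7(49) = 2. Since c=4 > 2 and the regularity condition holds (49(n/7)^4 = (49/7^4)n^4 with 49/7^4 < 1), Case 3 applies: T(n) = Θ(f(n)) = O(n^4).

Answer: O(n^4) - Case 3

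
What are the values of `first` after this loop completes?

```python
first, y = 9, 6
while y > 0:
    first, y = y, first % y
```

GCD of 9 and 6
`first` takes the values: 9 → 6 → 3

Answer: 3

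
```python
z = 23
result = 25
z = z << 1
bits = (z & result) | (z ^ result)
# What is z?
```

Trace:
`z = 23` → z = 23
`result = 25` → result = 25
`z = z << 1` → z = 46
`bits = (z & result) | (z ^ result)` → bits = 63
So z = 46

Answer: 46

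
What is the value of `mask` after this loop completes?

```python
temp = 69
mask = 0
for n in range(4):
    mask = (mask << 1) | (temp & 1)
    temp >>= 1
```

Reverse lowest 4 bits of 69
`mask` takes the values: 0 → 1 → 2 → 5 → 10

Answer: 10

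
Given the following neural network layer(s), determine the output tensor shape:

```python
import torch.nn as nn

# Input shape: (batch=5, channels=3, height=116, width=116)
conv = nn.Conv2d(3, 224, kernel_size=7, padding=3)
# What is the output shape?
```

Input: (5, 3, 116, 116) -> Output: (5, 224, 116, 116)

Answer: (5, 224, 116, 116)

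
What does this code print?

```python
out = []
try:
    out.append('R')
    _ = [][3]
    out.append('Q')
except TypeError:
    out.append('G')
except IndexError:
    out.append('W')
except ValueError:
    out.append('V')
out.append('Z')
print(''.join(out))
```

Execution trace: 'R' (try body) → 'W' (except IndexError) → 'Z' (after the try/except). Output: RWZ

Answer: RWZ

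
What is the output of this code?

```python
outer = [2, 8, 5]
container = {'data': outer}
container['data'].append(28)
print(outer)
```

Key concept: dict holds reference to list.
Step by step:
`outer = [2, 8, 5]` → outer = [2, 8, 5]
`container = {'data': outer}` → container = {'data': [2, 8, 5]}
`container['data'].append(28)` → outer = [2, 8, 5, 28]; container = {'data': [2, 8, 5, 28]}
`print(outer)` → prints [2, 8, 5, 28]

Answer: [2, 8, 5, 28]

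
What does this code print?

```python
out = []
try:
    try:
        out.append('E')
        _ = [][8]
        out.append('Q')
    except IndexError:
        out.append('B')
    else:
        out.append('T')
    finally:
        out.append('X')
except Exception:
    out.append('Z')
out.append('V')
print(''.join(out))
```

Execution trace: 'E' (inner try body) → 'B' (inner except IndexError) → 'X' (inner finally) → 'V' (after the try/except). Output: EBXV

Answer: EBXV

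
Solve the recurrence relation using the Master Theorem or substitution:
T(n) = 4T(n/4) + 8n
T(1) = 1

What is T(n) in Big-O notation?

By Master Theorem: a=4, b=4, f(n)=8n. Since log_4(4) = 1 and f(n) = Θ(n^1), Case 2 applies. T(n) = O(n log n).

Answer: O(n log n)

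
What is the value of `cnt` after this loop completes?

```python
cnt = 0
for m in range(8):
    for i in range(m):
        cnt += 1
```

Triangle number: 0+1+2+...+7
`cnt` takes the values: 0 → 1 → 2 → 3 → 4 → 5 → 6 → 7 → 8 → 9 → 10 → 11 → 12 → 13 → 14 → 15 → 16 → 17 → 18 → 19 → 20 → 21 → 22 → 23 → 24 → 25 → 26 → 27 → 28

Answer: 28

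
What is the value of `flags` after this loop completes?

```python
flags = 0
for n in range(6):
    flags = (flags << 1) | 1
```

Build 6 consecutive 1-bits: 0b111111
`flags` takes the values: 0 → 1 → 3 → 7 → 15 → 31 → 63

Answer: 63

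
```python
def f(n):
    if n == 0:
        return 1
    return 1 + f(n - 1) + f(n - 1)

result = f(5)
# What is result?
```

f(n) = 1 + 2·f(n-1), f(0)=1. Closed form: (1+1)·2^5 - 1 = 63.

Answer: 63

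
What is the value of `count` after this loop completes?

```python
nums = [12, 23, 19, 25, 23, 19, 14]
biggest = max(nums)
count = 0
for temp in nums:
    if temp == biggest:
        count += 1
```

Count of max value 25 in [12, 23, 19, 25, 23, 19, 14]
`count` takes the values: 0 → 1

Answer: 1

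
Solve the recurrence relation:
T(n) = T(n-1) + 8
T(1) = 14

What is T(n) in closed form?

Unrolling: T(n) = T(1) + 8·(n-1) = 14 + 8(n-1) = 8n + 6.

Answer: T(n) = 8n + 6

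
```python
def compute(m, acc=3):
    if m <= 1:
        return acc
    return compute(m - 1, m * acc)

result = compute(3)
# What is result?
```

Accumulator trace (n, acc): (3, 3) -> (2, 9) -> (1, 18) -> return 18

Answer: 18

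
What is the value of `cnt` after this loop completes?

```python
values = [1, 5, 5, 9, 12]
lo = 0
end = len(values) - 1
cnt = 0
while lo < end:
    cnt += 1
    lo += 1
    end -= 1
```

Iterations until pointers meet (list length 5)
`cnt` takes the values: 0 → 1 → 2

Answer: 2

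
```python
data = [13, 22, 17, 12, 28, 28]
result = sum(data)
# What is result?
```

Trace:
`data = [13, 22, 17, 12, 28, 28]` → data = [13, 22, 17, 12, 28, 28]
`result = sum(data)` → result = 120
So result = 120

Answer: 120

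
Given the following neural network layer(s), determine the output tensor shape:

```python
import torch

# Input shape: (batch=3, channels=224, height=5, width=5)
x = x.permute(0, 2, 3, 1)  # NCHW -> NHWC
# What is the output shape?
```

Input: (3, 224, 5, 5) -> Output: (3, 5, 5, 224)

Answer: (3, 5, 5, 224)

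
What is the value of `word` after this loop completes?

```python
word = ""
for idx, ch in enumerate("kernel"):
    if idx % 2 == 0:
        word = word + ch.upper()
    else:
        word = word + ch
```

Uppercase even positions in 'kernel'
`word` takes the values: "" → "K" → "Ke" → "KeR" → "KeRn" → "KeRnE" → "KeRnEl"

Answer: "KeRnEl"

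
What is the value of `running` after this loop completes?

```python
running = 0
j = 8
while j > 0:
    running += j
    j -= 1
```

Sum 8 down to 1
`running` takes the values: 0 → 8 → 15 → 21 → 26 → 30 → 33 → 35 → 36

Answer: 36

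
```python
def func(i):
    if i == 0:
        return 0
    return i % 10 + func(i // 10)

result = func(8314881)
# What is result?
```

Sum of digits of 8314881: 1 + 8 + 8 + 4 + 1 + 3 + 8 = 33

Answer: 33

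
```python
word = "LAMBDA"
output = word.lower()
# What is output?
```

Trace:
`word = "LAMBDA"` → word = 'LAMBDA'
`output = word.lower()` → output = 'lambda'
So output = 'lambda'

Answer: 'lambda'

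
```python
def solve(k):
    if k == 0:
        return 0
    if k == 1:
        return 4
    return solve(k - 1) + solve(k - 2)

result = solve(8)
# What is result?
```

Build up from base cases: solve(0)=0, solve(1)=4, solve(2)=4, solve(3)=8, solve(4)=12, solve(5)=20, solve(6)=32, ..., solve(8)=84

Answer: 84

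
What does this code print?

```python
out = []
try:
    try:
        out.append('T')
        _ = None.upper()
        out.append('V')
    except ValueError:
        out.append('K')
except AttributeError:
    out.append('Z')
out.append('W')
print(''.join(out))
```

Execution trace: 'T' (try body) → 'Z' (outer except AttributeError) → 'W' (after the try/except). Output: TZW

Answer: TZW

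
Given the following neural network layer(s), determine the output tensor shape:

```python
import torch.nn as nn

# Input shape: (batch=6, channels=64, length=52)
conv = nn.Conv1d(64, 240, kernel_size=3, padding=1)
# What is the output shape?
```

Input: (6, 64, 52) -> Output: (6, 240, 52)

Answer: (6, 240, 52)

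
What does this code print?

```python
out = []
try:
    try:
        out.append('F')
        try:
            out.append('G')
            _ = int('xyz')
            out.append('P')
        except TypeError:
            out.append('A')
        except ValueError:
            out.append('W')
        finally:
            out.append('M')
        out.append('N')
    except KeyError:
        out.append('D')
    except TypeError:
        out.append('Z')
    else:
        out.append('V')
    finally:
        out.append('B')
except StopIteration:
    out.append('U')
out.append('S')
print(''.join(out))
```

Execution trace: 'F' (try body) → 'G' (inner try body) → 'W' (inner except ValueError) → 'M' (inner finally) → 'N' (try body, no exception) → 'V' (else) → 'B' (finally) → 'S' (after the try/except). Output: FGWMNVBS

Answer: FGWMNVBS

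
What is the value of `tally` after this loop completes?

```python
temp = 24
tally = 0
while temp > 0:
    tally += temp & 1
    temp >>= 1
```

Count set bits in 24 (binary: 0b11000)
`tally` takes the values: 0 → 1 → 2

Answer: 2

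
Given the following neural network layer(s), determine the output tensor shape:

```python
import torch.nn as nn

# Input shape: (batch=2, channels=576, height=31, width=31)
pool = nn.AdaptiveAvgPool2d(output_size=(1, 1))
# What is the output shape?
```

Input: (2, 576, 31, 31) -> Output: (2, 576, 1, 1)

Answer: (2, 576, 1, 1)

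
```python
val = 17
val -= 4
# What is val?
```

Trace:
`val = 17` → val = 17
`val -= 4` → val = 13
So val = 13

Answer: 13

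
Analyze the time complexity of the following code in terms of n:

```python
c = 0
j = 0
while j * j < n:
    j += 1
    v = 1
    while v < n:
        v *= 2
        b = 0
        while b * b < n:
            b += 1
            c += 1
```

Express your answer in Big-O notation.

Each loop level contributes: √n × log n × √n. Multiplying the contributions gives O(n log n).

Answer: O(n log n)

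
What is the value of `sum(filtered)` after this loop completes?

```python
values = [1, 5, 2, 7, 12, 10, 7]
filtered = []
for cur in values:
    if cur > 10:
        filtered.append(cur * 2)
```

Sum of doubled values > 10
`filtered` takes the values: [] → [24]
So `sum(filtered)` = 24

Answer: 24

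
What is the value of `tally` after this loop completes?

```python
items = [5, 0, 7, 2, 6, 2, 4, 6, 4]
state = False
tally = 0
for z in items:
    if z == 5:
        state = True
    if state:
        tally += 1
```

Count elements after first 5 in [5, 0, 7, 2, 6, 2, 4, 6, 4]
`tally` takes the values: 0 → 1 → 2 → 3 → 4 → 5 → 6 → 7 → 8 → 9

Answer: 9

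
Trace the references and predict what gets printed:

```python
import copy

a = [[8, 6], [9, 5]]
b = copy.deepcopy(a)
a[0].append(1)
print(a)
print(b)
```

Key concept: deep copy is fully independent.
Step by step:
`a = [[8, 6], [9, 5]]` → a = [[8, 6], [9, 5]]
`b = copy.deepcopy(a)` → b = [[8, 6], [9, 5]]
`a[0].append(1)` → a = [[8, 6, 1], [9, 5]]
`print(a)` → prints [[8, 6, 1], [9, 5]]
`print(b)` → prints [[8, 6], [9, 5]]

Answer:
[[8, 6, 1], [9, 5]]
[[8, 6], [9, 5]]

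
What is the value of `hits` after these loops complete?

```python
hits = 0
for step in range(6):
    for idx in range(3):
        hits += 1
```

6 * 3 = 18
`hits` takes the values: 0 → 1 → 2 → 3 → 4 → 5 → 6 → 7 → 8 → 9 → 10 → 11 → 12 → 13 → 14 → 15 → 16 → 17 → 18

Answer: 18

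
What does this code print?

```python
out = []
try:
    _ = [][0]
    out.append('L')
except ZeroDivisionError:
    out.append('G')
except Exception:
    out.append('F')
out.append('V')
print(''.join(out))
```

Execution trace: 'F' (except Exception) → 'V' (after the try/except). Output: FV

Answer: FV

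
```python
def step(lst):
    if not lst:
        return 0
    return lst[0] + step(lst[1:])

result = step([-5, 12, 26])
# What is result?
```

(-5) + 12 + 26 + 0 = 33

Answer: 33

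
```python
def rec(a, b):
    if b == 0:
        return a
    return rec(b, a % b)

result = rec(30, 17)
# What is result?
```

rec(30, 17) -> rec(17, 13) -> rec(13, 4) -> rec(4, 1) -> rec(1, 0) -> 1

Answer: 1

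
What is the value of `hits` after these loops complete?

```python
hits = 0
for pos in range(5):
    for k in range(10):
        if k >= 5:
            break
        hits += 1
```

Inner breaks at 5, outer runs 5 times
`hits` takes the values: 0 → 1 → 2 → 3 → 4 → 5 → 6 → 7 → 8 → 9 → 10 → 11 → 12 → 13 → 14 → 15 → 16 → 17 → 18 → 19 → 20 → 21 → 22 → 23 → 24 → 25

Answer: 25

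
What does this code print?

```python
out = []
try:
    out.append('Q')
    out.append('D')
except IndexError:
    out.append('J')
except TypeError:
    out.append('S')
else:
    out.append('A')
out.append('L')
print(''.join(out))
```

Execution trace: 'Q' (try body) → 'D' (try body, no exception) → 'A' (else) → 'L' (after the try/except). Output: QDAL

Answer: QDAL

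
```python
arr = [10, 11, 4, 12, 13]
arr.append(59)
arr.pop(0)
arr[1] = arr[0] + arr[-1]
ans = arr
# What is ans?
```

Trace:
`arr = [10, 11, 4, 12, 13]` → arr = [10, 11, 4, 12, 13]
`arr.append(59)` → arr = [10, 11, 4, 12, 13, 59]
`arr.pop(0)` → arr = [11, 4, 12, 13, 59]
`arr[1] = arr[0] + arr[-1]` → arr = [11, 70, 12, 13, 59]
`ans = arr` → ans = [11, 70, 12, 13, 59]
So ans = [11, 70, 12, 13, 59]

Answer: [11, 70, 12, 13, 59]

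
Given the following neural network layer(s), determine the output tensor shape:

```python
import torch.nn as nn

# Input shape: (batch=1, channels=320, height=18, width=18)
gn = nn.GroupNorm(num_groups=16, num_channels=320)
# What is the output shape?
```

Input: (1, 320, 18, 18) -> Output: (1, 320, 18, 18)

Answer: (1, 320, 18, 18)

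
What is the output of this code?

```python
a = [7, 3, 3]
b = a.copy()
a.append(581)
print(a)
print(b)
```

Key concept: list.copy() creates independent copy.
Step by step:
`a = [7, 3, 3]` → a = [7, 3, 3]
`b = a.copy()` → b = [7, 3, 3]
`a.append(581)` → a = [7, 3, 3, 581]
`print(a)` → prints [7, 3, 3, 581]
`print(b)` → prints [7, 3, 3]

Answer:
[7, 3, 3, 581]
[7, 3, 3]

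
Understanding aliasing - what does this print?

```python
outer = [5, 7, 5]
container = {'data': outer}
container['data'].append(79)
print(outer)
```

Key concept: dict holds reference to list.
Step by step:
`outer = [5, 7, 5]` → outer = [5, 7, 5]
`container = {'data': outer}` → container = {'data': [5, 7, 5]}
`container['data'].append(79)` → outer = [5, 7, 5, 79]; container = {'data': [5, 7, 5, 79]}
`print(outer)` → prints [5, 7, 5, 79]

Answer: [5, 7, 5, 79]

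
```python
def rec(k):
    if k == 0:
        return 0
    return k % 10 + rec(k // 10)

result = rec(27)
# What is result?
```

Sum of digits of 27: 7 + 2 = 9

Answer: 9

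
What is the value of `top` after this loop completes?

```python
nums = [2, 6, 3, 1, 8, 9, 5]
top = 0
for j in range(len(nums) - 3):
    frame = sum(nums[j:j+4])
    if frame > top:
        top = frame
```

Max sum of 4-element window in [2, 6, 3, 1, 8, 9, 5]
`top` takes the values: 0 → 12 → 18 → 21 → 23

Answer: 23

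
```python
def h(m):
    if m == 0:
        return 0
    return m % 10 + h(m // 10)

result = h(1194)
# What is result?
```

Sum of digits of 1194: 4 + 9 + 1 + 1 = 15

Answer: 15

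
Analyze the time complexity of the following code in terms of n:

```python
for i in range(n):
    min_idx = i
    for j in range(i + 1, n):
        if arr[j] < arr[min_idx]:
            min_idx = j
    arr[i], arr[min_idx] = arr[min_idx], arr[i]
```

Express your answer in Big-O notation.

This is Selection sort. Time complexity: O(n²).

Answer: O(n²)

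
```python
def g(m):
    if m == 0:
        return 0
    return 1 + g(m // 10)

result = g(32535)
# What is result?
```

Count of digits of 32535: 5

Answer: 5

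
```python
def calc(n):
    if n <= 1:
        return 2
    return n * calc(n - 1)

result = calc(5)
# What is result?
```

calc(5) = 5 * 4 * 3 * 2 * 2 = 240

Answer: 240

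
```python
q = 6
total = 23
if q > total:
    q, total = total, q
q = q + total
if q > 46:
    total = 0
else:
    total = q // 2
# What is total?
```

Trace:
`q = 6` → q = 6
`total = 23` → total = 23
`if q > total: ...` → q > total is False → no variable changes
`q = q + total` → q = 29
`if q > 46: ...` → q > 46 is False, take else branch → total = 14
So total = 14

Answer: 14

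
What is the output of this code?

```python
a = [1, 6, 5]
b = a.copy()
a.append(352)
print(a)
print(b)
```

Key concept: list.copy() creates independent copy.
Step by step:
`a = [1, 6, 5]` → a = [1, 6, 5]
`b = a.copy()` → b = [1, 6, 5]
`a.append(352)` → a = [1, 6, 5, 352]
`print(a)` → prints [1, 6, 5, 352]
`print(b)` → prints [1, 6, 5]

Answer:
[1, 6, 5, 352]
[1, 6, 5]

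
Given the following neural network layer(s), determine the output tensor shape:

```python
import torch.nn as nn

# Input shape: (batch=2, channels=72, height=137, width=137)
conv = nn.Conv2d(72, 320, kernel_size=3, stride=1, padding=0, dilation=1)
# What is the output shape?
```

Input: (2, 72, 137, 137) -> Output: (2, 320, 135, 135)

Answer: (2, 320, 135, 135)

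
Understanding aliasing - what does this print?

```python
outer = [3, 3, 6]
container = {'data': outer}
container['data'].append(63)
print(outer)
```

Key concept: dict holds reference to list.
Step by step:
`outer = [3, 3, 6]` → outer = [3, 3, 6]
`container = {'data': outer}` → container = {'data': [3, 3, 6]}
`container['data'].append(63)` → outer = [3, 3, 6, 63]; container = {'data': [3, 3, 6, 63]}
`print(outer)` → prints [3, 3, 6, 63]

Answer: [3, 3, 6, 63]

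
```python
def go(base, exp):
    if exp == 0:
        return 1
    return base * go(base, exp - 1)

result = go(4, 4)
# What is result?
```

go(4, 4) = 4 * 4 * 4 * 4 = 256

Answer: 256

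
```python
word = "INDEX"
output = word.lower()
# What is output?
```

Trace:
`word = "INDEX"` → word = 'INDEX'
`output = word.lower()` → output = 'index'
So output = 'index'

Answer: 'index'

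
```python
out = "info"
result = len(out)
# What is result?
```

Trace:
`out = "info"` → out = 'info'
`result = len(out)` → result = 4
So result = 4

Answer: 4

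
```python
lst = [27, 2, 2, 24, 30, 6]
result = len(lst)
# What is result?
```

Trace:
`lst = [27, 2, 2, 24, 30, 6]` → lst = [27, 2, 2, 24, 30, 6]
`result = len(lst)` → result = 6
So result = 6

Answer: 6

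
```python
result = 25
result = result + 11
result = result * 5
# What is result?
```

Trace:
`result = 25` → result = 25
`result = result + 11` → result = 36
`result = result * 5` → result = 180
So result = 180

Answer: 180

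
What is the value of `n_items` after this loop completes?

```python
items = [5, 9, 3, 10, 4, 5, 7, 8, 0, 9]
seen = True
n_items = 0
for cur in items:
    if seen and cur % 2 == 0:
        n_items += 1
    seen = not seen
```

Count even values at even positions
`n_items` takes the values: 0 → 1 → 2

Answer: 2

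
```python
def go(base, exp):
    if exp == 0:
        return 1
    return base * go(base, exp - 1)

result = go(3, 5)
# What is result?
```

go(3, 5) = 3 * 3 * 3 * 3 * 3 = 243

Answer: 243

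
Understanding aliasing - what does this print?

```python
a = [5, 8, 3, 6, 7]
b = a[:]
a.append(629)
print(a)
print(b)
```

Key concept: slice [:] creates copy.
Step by step:
`a = [5, 8, 3, 6, 7]` → a = [5, 8, 3, 6, 7]
`b = a[:]` → b = [5, 8, 3, 6, 7]
`a.append(629)` → a = [5, 8, 3, 6, 7, 629]
`print(a)` → prints [5, 8, 3, 6, 7, 629]
`print(b)` → prints [5, 8, 3, 6, 7]

Answer:
[5, 8, 3, 6, 7, 629]
[5, 8, 3, 6, 7]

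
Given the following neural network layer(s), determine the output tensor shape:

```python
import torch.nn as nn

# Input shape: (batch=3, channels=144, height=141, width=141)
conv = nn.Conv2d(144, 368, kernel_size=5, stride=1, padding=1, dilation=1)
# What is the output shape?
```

Input: (3, 144, 141, 141) -> Output: (3, 368, 139, 139)

Answer: (3, 368, 139, 139)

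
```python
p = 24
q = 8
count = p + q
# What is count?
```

Trace:
`p = 24` → p = 24
`q = 8` → q = 8
`count = p + q` → count = 32
So count = 32

Answer: 32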